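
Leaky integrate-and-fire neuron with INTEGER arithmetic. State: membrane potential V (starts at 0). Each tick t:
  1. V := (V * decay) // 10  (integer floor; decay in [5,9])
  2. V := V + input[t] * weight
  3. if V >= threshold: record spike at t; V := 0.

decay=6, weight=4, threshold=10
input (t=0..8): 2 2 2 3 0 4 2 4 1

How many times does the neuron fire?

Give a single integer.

Answer: 4

Derivation:
t=0: input=2 -> V=8
t=1: input=2 -> V=0 FIRE
t=2: input=2 -> V=8
t=3: input=3 -> V=0 FIRE
t=4: input=0 -> V=0
t=5: input=4 -> V=0 FIRE
t=6: input=2 -> V=8
t=7: input=4 -> V=0 FIRE
t=8: input=1 -> V=4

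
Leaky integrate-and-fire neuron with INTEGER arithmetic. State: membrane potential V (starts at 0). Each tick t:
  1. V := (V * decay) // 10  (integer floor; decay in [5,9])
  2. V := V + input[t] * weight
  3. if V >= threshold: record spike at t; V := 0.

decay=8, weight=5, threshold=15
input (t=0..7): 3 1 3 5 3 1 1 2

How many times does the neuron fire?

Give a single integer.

t=0: input=3 -> V=0 FIRE
t=1: input=1 -> V=5
t=2: input=3 -> V=0 FIRE
t=3: input=5 -> V=0 FIRE
t=4: input=3 -> V=0 FIRE
t=5: input=1 -> V=5
t=6: input=1 -> V=9
t=7: input=2 -> V=0 FIRE

Answer: 5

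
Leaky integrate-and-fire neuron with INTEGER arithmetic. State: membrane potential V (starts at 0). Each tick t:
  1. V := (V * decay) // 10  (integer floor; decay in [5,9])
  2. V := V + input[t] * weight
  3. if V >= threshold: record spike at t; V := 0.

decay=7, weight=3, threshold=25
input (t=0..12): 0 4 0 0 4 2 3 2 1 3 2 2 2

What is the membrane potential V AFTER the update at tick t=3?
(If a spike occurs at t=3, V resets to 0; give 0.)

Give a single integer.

t=0: input=0 -> V=0
t=1: input=4 -> V=12
t=2: input=0 -> V=8
t=3: input=0 -> V=5
t=4: input=4 -> V=15
t=5: input=2 -> V=16
t=6: input=3 -> V=20
t=7: input=2 -> V=20
t=8: input=1 -> V=17
t=9: input=3 -> V=20
t=10: input=2 -> V=20
t=11: input=2 -> V=20
t=12: input=2 -> V=20

Answer: 5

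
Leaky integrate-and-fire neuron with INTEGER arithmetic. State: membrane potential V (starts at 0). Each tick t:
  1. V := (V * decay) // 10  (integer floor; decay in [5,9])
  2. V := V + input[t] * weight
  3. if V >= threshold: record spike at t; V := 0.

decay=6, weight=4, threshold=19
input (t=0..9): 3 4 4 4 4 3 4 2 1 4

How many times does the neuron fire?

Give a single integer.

Answer: 4

Derivation:
t=0: input=3 -> V=12
t=1: input=4 -> V=0 FIRE
t=2: input=4 -> V=16
t=3: input=4 -> V=0 FIRE
t=4: input=4 -> V=16
t=5: input=3 -> V=0 FIRE
t=6: input=4 -> V=16
t=7: input=2 -> V=17
t=8: input=1 -> V=14
t=9: input=4 -> V=0 FIRE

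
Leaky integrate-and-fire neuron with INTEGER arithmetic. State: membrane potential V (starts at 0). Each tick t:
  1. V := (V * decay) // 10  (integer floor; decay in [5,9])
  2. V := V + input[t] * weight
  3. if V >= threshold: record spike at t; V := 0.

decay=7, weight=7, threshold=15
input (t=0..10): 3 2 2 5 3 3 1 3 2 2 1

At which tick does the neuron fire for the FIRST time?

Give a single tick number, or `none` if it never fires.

t=0: input=3 -> V=0 FIRE
t=1: input=2 -> V=14
t=2: input=2 -> V=0 FIRE
t=3: input=5 -> V=0 FIRE
t=4: input=3 -> V=0 FIRE
t=5: input=3 -> V=0 FIRE
t=6: input=1 -> V=7
t=7: input=3 -> V=0 FIRE
t=8: input=2 -> V=14
t=9: input=2 -> V=0 FIRE
t=10: input=1 -> V=7

Answer: 0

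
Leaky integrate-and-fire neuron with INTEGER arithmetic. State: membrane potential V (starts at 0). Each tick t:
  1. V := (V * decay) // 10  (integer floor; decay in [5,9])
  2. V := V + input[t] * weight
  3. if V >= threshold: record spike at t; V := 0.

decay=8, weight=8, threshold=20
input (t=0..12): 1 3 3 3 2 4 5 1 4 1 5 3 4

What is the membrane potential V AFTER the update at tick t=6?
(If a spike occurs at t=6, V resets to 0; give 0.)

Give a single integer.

t=0: input=1 -> V=8
t=1: input=3 -> V=0 FIRE
t=2: input=3 -> V=0 FIRE
t=3: input=3 -> V=0 FIRE
t=4: input=2 -> V=16
t=5: input=4 -> V=0 FIRE
t=6: input=5 -> V=0 FIRE
t=7: input=1 -> V=8
t=8: input=4 -> V=0 FIRE
t=9: input=1 -> V=8
t=10: input=5 -> V=0 FIRE
t=11: input=3 -> V=0 FIRE
t=12: input=4 -> V=0 FIRE

Answer: 0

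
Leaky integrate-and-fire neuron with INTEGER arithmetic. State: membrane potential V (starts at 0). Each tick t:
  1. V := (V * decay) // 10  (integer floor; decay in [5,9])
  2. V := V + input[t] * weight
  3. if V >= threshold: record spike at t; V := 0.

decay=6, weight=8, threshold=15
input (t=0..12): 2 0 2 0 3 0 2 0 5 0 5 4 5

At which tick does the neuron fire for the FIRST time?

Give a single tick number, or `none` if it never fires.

t=0: input=2 -> V=0 FIRE
t=1: input=0 -> V=0
t=2: input=2 -> V=0 FIRE
t=3: input=0 -> V=0
t=4: input=3 -> V=0 FIRE
t=5: input=0 -> V=0
t=6: input=2 -> V=0 FIRE
t=7: input=0 -> V=0
t=8: input=5 -> V=0 FIRE
t=9: input=0 -> V=0
t=10: input=5 -> V=0 FIRE
t=11: input=4 -> V=0 FIRE
t=12: input=5 -> V=0 FIRE

Answer: 0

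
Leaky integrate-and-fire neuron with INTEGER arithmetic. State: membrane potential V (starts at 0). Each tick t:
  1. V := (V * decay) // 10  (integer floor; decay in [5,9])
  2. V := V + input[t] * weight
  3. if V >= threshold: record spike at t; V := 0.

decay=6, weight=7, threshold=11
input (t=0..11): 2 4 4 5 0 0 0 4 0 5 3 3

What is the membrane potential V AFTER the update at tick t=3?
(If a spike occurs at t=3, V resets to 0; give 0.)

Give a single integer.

t=0: input=2 -> V=0 FIRE
t=1: input=4 -> V=0 FIRE
t=2: input=4 -> V=0 FIRE
t=3: input=5 -> V=0 FIRE
t=4: input=0 -> V=0
t=5: input=0 -> V=0
t=6: input=0 -> V=0
t=7: input=4 -> V=0 FIRE
t=8: input=0 -> V=0
t=9: input=5 -> V=0 FIRE
t=10: input=3 -> V=0 FIRE
t=11: input=3 -> V=0 FIRE

Answer: 0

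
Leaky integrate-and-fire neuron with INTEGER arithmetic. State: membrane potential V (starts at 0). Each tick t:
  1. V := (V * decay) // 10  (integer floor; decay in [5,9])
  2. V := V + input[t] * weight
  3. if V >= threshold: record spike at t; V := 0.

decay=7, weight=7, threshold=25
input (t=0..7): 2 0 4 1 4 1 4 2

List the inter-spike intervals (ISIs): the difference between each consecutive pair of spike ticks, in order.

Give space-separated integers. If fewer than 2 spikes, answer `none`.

t=0: input=2 -> V=14
t=1: input=0 -> V=9
t=2: input=4 -> V=0 FIRE
t=3: input=1 -> V=7
t=4: input=4 -> V=0 FIRE
t=5: input=1 -> V=7
t=6: input=4 -> V=0 FIRE
t=7: input=2 -> V=14

Answer: 2 2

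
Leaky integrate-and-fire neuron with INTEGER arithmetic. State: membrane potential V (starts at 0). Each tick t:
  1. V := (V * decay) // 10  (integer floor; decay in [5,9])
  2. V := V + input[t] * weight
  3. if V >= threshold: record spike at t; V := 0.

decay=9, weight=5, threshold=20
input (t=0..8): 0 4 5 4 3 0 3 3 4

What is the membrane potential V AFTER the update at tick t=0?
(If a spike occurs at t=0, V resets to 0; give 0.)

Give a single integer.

Answer: 0

Derivation:
t=0: input=0 -> V=0
t=1: input=4 -> V=0 FIRE
t=2: input=5 -> V=0 FIRE
t=3: input=4 -> V=0 FIRE
t=4: input=3 -> V=15
t=5: input=0 -> V=13
t=6: input=3 -> V=0 FIRE
t=7: input=3 -> V=15
t=8: input=4 -> V=0 FIRE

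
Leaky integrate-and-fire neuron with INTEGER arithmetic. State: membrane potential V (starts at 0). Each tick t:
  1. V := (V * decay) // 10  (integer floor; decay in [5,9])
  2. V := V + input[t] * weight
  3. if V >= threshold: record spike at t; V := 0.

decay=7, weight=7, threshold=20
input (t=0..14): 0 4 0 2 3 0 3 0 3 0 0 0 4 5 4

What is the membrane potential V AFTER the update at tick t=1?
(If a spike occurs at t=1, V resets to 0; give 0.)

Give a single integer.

t=0: input=0 -> V=0
t=1: input=4 -> V=0 FIRE
t=2: input=0 -> V=0
t=3: input=2 -> V=14
t=4: input=3 -> V=0 FIRE
t=5: input=0 -> V=0
t=6: input=3 -> V=0 FIRE
t=7: input=0 -> V=0
t=8: input=3 -> V=0 FIRE
t=9: input=0 -> V=0
t=10: input=0 -> V=0
t=11: input=0 -> V=0
t=12: input=4 -> V=0 FIRE
t=13: input=5 -> V=0 FIRE
t=14: input=4 -> V=0 FIRE

Answer: 0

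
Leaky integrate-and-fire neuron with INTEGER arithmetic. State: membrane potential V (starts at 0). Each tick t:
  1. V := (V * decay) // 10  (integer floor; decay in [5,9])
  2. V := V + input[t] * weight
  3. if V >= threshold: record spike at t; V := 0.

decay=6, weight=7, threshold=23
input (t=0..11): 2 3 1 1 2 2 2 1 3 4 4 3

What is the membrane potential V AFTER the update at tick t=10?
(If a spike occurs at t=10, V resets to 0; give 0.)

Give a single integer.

Answer: 0

Derivation:
t=0: input=2 -> V=14
t=1: input=3 -> V=0 FIRE
t=2: input=1 -> V=7
t=3: input=1 -> V=11
t=4: input=2 -> V=20
t=5: input=2 -> V=0 FIRE
t=6: input=2 -> V=14
t=7: input=1 -> V=15
t=8: input=3 -> V=0 FIRE
t=9: input=4 -> V=0 FIRE
t=10: input=4 -> V=0 FIRE
t=11: input=3 -> V=21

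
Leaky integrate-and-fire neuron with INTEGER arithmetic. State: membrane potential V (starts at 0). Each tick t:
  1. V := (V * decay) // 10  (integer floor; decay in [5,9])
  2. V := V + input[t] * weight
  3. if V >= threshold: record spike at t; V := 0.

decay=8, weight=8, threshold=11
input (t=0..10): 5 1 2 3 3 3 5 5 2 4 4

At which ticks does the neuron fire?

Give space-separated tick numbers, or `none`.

Answer: 0 2 3 4 5 6 7 8 9 10

Derivation:
t=0: input=5 -> V=0 FIRE
t=1: input=1 -> V=8
t=2: input=2 -> V=0 FIRE
t=3: input=3 -> V=0 FIRE
t=4: input=3 -> V=0 FIRE
t=5: input=3 -> V=0 FIRE
t=6: input=5 -> V=0 FIRE
t=7: input=5 -> V=0 FIRE
t=8: input=2 -> V=0 FIRE
t=9: input=4 -> V=0 FIRE
t=10: input=4 -> V=0 FIRE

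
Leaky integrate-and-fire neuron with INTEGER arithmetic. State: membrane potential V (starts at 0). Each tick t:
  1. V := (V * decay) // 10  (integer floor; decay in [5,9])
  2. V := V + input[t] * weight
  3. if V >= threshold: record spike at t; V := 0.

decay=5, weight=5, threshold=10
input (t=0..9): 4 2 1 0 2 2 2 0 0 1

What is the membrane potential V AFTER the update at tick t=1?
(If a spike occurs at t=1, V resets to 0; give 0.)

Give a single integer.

t=0: input=4 -> V=0 FIRE
t=1: input=2 -> V=0 FIRE
t=2: input=1 -> V=5
t=3: input=0 -> V=2
t=4: input=2 -> V=0 FIRE
t=5: input=2 -> V=0 FIRE
t=6: input=2 -> V=0 FIRE
t=7: input=0 -> V=0
t=8: input=0 -> V=0
t=9: input=1 -> V=5

Answer: 0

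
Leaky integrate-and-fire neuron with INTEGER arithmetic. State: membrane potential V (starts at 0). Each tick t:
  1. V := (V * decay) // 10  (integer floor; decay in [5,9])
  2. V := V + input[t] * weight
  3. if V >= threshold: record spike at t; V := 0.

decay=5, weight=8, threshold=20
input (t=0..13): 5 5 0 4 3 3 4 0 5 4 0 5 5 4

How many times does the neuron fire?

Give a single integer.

Answer: 11

Derivation:
t=0: input=5 -> V=0 FIRE
t=1: input=5 -> V=0 FIRE
t=2: input=0 -> V=0
t=3: input=4 -> V=0 FIRE
t=4: input=3 -> V=0 FIRE
t=5: input=3 -> V=0 FIRE
t=6: input=4 -> V=0 FIRE
t=7: input=0 -> V=0
t=8: input=5 -> V=0 FIRE
t=9: input=4 -> V=0 FIRE
t=10: input=0 -> V=0
t=11: input=5 -> V=0 FIRE
t=12: input=5 -> V=0 FIRE
t=13: input=4 -> V=0 FIRE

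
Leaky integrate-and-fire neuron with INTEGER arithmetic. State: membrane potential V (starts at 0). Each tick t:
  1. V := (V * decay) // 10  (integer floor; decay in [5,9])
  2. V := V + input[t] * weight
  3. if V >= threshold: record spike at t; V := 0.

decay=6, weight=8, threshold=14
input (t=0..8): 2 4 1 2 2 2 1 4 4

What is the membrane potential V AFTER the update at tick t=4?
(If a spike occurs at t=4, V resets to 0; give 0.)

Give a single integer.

Answer: 0

Derivation:
t=0: input=2 -> V=0 FIRE
t=1: input=4 -> V=0 FIRE
t=2: input=1 -> V=8
t=3: input=2 -> V=0 FIRE
t=4: input=2 -> V=0 FIRE
t=5: input=2 -> V=0 FIRE
t=6: input=1 -> V=8
t=7: input=4 -> V=0 FIRE
t=8: input=4 -> V=0 FIRE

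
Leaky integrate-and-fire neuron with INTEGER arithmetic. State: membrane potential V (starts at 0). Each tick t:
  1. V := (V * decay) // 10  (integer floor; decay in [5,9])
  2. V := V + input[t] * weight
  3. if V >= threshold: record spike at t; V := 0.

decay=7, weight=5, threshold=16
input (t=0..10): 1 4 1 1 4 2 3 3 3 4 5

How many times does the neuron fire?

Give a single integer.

t=0: input=1 -> V=5
t=1: input=4 -> V=0 FIRE
t=2: input=1 -> V=5
t=3: input=1 -> V=8
t=4: input=4 -> V=0 FIRE
t=5: input=2 -> V=10
t=6: input=3 -> V=0 FIRE
t=7: input=3 -> V=15
t=8: input=3 -> V=0 FIRE
t=9: input=4 -> V=0 FIRE
t=10: input=5 -> V=0 FIRE

Answer: 6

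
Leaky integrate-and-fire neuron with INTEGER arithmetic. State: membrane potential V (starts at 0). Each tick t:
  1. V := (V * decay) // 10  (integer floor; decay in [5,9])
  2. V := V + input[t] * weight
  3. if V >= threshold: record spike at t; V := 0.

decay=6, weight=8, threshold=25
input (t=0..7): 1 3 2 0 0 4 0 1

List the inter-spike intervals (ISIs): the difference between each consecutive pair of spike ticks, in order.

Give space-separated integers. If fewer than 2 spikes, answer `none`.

Answer: 4

Derivation:
t=0: input=1 -> V=8
t=1: input=3 -> V=0 FIRE
t=2: input=2 -> V=16
t=3: input=0 -> V=9
t=4: input=0 -> V=5
t=5: input=4 -> V=0 FIRE
t=6: input=0 -> V=0
t=7: input=1 -> V=8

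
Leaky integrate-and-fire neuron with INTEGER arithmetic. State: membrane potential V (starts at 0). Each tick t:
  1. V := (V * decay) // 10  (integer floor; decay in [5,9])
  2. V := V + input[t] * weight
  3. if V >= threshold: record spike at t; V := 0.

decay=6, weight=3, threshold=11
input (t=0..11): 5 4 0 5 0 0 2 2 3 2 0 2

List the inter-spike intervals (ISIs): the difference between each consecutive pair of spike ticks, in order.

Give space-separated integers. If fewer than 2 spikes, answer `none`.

t=0: input=5 -> V=0 FIRE
t=1: input=4 -> V=0 FIRE
t=2: input=0 -> V=0
t=3: input=5 -> V=0 FIRE
t=4: input=0 -> V=0
t=5: input=0 -> V=0
t=6: input=2 -> V=6
t=7: input=2 -> V=9
t=8: input=3 -> V=0 FIRE
t=9: input=2 -> V=6
t=10: input=0 -> V=3
t=11: input=2 -> V=7

Answer: 1 2 5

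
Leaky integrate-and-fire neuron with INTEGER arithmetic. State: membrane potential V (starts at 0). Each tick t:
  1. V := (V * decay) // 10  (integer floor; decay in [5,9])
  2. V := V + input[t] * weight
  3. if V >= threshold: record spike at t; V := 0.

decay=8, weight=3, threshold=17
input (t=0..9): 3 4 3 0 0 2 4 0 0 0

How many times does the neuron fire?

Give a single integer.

Answer: 2

Derivation:
t=0: input=3 -> V=9
t=1: input=4 -> V=0 FIRE
t=2: input=3 -> V=9
t=3: input=0 -> V=7
t=4: input=0 -> V=5
t=5: input=2 -> V=10
t=6: input=4 -> V=0 FIRE
t=7: input=0 -> V=0
t=8: input=0 -> V=0
t=9: input=0 -> V=0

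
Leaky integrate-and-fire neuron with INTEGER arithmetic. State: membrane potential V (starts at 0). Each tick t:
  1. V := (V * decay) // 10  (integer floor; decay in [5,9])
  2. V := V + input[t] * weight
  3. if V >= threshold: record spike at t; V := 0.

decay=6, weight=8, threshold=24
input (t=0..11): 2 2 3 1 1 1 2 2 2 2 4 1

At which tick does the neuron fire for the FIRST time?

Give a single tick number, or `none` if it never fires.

Answer: 1

Derivation:
t=0: input=2 -> V=16
t=1: input=2 -> V=0 FIRE
t=2: input=3 -> V=0 FIRE
t=3: input=1 -> V=8
t=4: input=1 -> V=12
t=5: input=1 -> V=15
t=6: input=2 -> V=0 FIRE
t=7: input=2 -> V=16
t=8: input=2 -> V=0 FIRE
t=9: input=2 -> V=16
t=10: input=4 -> V=0 FIRE
t=11: input=1 -> V=8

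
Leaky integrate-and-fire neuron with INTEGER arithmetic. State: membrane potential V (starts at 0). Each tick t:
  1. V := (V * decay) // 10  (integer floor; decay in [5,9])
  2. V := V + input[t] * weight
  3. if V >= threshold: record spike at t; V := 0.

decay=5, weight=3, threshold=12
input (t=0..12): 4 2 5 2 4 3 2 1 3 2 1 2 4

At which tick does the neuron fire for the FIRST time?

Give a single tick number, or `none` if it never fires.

t=0: input=4 -> V=0 FIRE
t=1: input=2 -> V=6
t=2: input=5 -> V=0 FIRE
t=3: input=2 -> V=6
t=4: input=4 -> V=0 FIRE
t=5: input=3 -> V=9
t=6: input=2 -> V=10
t=7: input=1 -> V=8
t=8: input=3 -> V=0 FIRE
t=9: input=2 -> V=6
t=10: input=1 -> V=6
t=11: input=2 -> V=9
t=12: input=4 -> V=0 FIRE

Answer: 0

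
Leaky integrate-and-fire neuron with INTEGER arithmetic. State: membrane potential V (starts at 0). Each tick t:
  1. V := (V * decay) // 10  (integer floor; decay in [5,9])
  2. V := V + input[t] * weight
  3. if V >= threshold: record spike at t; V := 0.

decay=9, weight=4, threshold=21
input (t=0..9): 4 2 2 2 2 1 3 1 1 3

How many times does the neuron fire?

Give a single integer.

t=0: input=4 -> V=16
t=1: input=2 -> V=0 FIRE
t=2: input=2 -> V=8
t=3: input=2 -> V=15
t=4: input=2 -> V=0 FIRE
t=5: input=1 -> V=4
t=6: input=3 -> V=15
t=7: input=1 -> V=17
t=8: input=1 -> V=19
t=9: input=3 -> V=0 FIRE

Answer: 3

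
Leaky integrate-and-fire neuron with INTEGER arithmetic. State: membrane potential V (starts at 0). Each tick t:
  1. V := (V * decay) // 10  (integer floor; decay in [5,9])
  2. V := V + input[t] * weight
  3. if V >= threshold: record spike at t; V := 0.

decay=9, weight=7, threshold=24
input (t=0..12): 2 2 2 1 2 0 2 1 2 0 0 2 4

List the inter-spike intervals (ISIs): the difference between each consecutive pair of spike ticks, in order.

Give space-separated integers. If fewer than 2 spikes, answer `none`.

Answer: 3 4 4

Derivation:
t=0: input=2 -> V=14
t=1: input=2 -> V=0 FIRE
t=2: input=2 -> V=14
t=3: input=1 -> V=19
t=4: input=2 -> V=0 FIRE
t=5: input=0 -> V=0
t=6: input=2 -> V=14
t=7: input=1 -> V=19
t=8: input=2 -> V=0 FIRE
t=9: input=0 -> V=0
t=10: input=0 -> V=0
t=11: input=2 -> V=14
t=12: input=4 -> V=0 FIRE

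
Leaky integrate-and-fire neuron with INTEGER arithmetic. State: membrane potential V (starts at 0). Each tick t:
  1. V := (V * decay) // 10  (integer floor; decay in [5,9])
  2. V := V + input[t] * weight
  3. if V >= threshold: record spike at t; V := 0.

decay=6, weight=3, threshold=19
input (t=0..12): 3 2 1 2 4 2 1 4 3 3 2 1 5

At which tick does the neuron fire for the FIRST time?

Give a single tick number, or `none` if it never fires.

t=0: input=3 -> V=9
t=1: input=2 -> V=11
t=2: input=1 -> V=9
t=3: input=2 -> V=11
t=4: input=4 -> V=18
t=5: input=2 -> V=16
t=6: input=1 -> V=12
t=7: input=4 -> V=0 FIRE
t=8: input=3 -> V=9
t=9: input=3 -> V=14
t=10: input=2 -> V=14
t=11: input=1 -> V=11
t=12: input=5 -> V=0 FIRE

Answer: 7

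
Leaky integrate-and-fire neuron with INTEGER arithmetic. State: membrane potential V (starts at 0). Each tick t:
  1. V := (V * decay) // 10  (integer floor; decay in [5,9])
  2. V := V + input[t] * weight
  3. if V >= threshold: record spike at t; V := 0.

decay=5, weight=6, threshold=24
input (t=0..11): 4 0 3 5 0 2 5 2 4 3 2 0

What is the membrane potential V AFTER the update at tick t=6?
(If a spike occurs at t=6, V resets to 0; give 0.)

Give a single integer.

t=0: input=4 -> V=0 FIRE
t=1: input=0 -> V=0
t=2: input=3 -> V=18
t=3: input=5 -> V=0 FIRE
t=4: input=0 -> V=0
t=5: input=2 -> V=12
t=6: input=5 -> V=0 FIRE
t=7: input=2 -> V=12
t=8: input=4 -> V=0 FIRE
t=9: input=3 -> V=18
t=10: input=2 -> V=21
t=11: input=0 -> V=10

Answer: 0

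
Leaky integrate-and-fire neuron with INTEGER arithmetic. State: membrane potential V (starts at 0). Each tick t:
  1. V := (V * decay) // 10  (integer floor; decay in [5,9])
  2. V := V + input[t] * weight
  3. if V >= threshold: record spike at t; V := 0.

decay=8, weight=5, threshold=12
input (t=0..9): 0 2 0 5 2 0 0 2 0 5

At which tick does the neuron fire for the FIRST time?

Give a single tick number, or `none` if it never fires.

Answer: 3

Derivation:
t=0: input=0 -> V=0
t=1: input=2 -> V=10
t=2: input=0 -> V=8
t=3: input=5 -> V=0 FIRE
t=4: input=2 -> V=10
t=5: input=0 -> V=8
t=6: input=0 -> V=6
t=7: input=2 -> V=0 FIRE
t=8: input=0 -> V=0
t=9: input=5 -> V=0 FIRE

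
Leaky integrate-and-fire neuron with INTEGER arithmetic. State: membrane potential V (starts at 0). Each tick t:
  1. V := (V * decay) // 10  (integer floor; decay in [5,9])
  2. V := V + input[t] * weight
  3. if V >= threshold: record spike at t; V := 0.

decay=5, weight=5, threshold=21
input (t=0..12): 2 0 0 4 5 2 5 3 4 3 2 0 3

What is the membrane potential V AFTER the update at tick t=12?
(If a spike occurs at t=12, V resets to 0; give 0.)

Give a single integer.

Answer: 19

Derivation:
t=0: input=2 -> V=10
t=1: input=0 -> V=5
t=2: input=0 -> V=2
t=3: input=4 -> V=0 FIRE
t=4: input=5 -> V=0 FIRE
t=5: input=2 -> V=10
t=6: input=5 -> V=0 FIRE
t=7: input=3 -> V=15
t=8: input=4 -> V=0 FIRE
t=9: input=3 -> V=15
t=10: input=2 -> V=17
t=11: input=0 -> V=8
t=12: input=3 -> V=19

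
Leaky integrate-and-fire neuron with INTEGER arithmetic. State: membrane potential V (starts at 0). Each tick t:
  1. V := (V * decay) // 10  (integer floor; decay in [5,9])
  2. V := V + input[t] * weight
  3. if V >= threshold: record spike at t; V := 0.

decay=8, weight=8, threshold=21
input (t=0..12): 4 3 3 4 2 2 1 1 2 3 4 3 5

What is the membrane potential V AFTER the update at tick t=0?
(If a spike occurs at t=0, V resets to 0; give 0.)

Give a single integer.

t=0: input=4 -> V=0 FIRE
t=1: input=3 -> V=0 FIRE
t=2: input=3 -> V=0 FIRE
t=3: input=4 -> V=0 FIRE
t=4: input=2 -> V=16
t=5: input=2 -> V=0 FIRE
t=6: input=1 -> V=8
t=7: input=1 -> V=14
t=8: input=2 -> V=0 FIRE
t=9: input=3 -> V=0 FIRE
t=10: input=4 -> V=0 FIRE
t=11: input=3 -> V=0 FIRE
t=12: input=5 -> V=0 FIRE

Answer: 0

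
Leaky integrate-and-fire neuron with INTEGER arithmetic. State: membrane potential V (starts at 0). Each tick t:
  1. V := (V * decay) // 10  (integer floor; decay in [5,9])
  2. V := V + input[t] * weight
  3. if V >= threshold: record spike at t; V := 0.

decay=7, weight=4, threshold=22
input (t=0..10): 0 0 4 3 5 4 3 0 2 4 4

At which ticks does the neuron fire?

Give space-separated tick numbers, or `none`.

Answer: 3 5 9

Derivation:
t=0: input=0 -> V=0
t=1: input=0 -> V=0
t=2: input=4 -> V=16
t=3: input=3 -> V=0 FIRE
t=4: input=5 -> V=20
t=5: input=4 -> V=0 FIRE
t=6: input=3 -> V=12
t=7: input=0 -> V=8
t=8: input=2 -> V=13
t=9: input=4 -> V=0 FIRE
t=10: input=4 -> V=16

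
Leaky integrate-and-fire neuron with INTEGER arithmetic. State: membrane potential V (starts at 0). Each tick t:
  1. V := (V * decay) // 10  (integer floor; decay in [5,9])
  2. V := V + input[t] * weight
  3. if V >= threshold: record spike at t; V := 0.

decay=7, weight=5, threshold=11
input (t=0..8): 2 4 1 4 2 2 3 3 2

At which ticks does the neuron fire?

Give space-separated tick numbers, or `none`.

t=0: input=2 -> V=10
t=1: input=4 -> V=0 FIRE
t=2: input=1 -> V=5
t=3: input=4 -> V=0 FIRE
t=4: input=2 -> V=10
t=5: input=2 -> V=0 FIRE
t=6: input=3 -> V=0 FIRE
t=7: input=3 -> V=0 FIRE
t=8: input=2 -> V=10

Answer: 1 3 5 6 7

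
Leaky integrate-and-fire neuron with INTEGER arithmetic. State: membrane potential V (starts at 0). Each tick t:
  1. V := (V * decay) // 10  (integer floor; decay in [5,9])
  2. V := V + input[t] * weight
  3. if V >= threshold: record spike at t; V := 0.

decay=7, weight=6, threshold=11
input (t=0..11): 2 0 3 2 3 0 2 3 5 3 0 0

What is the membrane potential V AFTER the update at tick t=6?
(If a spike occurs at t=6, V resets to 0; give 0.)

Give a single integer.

Answer: 0

Derivation:
t=0: input=2 -> V=0 FIRE
t=1: input=0 -> V=0
t=2: input=3 -> V=0 FIRE
t=3: input=2 -> V=0 FIRE
t=4: input=3 -> V=0 FIRE
t=5: input=0 -> V=0
t=6: input=2 -> V=0 FIRE
t=7: input=3 -> V=0 FIRE
t=8: input=5 -> V=0 FIRE
t=9: input=3 -> V=0 FIRE
t=10: input=0 -> V=0
t=11: input=0 -> V=0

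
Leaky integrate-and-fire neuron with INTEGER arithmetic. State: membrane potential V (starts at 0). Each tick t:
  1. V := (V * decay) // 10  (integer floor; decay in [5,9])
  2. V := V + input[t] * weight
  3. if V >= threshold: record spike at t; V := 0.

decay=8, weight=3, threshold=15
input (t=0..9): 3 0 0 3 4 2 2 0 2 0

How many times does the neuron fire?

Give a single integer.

Answer: 1

Derivation:
t=0: input=3 -> V=9
t=1: input=0 -> V=7
t=2: input=0 -> V=5
t=3: input=3 -> V=13
t=4: input=4 -> V=0 FIRE
t=5: input=2 -> V=6
t=6: input=2 -> V=10
t=7: input=0 -> V=8
t=8: input=2 -> V=12
t=9: input=0 -> V=9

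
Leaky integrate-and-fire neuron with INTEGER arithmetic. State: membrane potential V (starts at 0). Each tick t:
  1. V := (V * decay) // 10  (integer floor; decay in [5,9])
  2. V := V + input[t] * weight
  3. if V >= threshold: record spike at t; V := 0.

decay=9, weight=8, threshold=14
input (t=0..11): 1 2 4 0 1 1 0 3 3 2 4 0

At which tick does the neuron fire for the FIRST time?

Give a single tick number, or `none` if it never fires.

t=0: input=1 -> V=8
t=1: input=2 -> V=0 FIRE
t=2: input=4 -> V=0 FIRE
t=3: input=0 -> V=0
t=4: input=1 -> V=8
t=5: input=1 -> V=0 FIRE
t=6: input=0 -> V=0
t=7: input=3 -> V=0 FIRE
t=8: input=3 -> V=0 FIRE
t=9: input=2 -> V=0 FIRE
t=10: input=4 -> V=0 FIRE
t=11: input=0 -> V=0

Answer: 1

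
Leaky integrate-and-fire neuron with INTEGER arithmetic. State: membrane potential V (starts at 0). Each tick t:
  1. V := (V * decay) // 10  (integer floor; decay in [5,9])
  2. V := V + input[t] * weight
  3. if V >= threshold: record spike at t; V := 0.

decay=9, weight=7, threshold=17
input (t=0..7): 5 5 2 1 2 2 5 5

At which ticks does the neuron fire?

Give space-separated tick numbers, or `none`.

t=0: input=5 -> V=0 FIRE
t=1: input=5 -> V=0 FIRE
t=2: input=2 -> V=14
t=3: input=1 -> V=0 FIRE
t=4: input=2 -> V=14
t=5: input=2 -> V=0 FIRE
t=6: input=5 -> V=0 FIRE
t=7: input=5 -> V=0 FIRE

Answer: 0 1 3 5 6 7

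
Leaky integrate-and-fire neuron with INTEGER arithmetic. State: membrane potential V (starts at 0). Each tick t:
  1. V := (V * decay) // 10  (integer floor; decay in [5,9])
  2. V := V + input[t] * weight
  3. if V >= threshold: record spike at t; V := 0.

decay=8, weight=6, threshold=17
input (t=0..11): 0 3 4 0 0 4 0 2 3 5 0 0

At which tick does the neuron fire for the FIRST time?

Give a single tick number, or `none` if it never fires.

Answer: 1

Derivation:
t=0: input=0 -> V=0
t=1: input=3 -> V=0 FIRE
t=2: input=4 -> V=0 FIRE
t=3: input=0 -> V=0
t=4: input=0 -> V=0
t=5: input=4 -> V=0 FIRE
t=6: input=0 -> V=0
t=7: input=2 -> V=12
t=8: input=3 -> V=0 FIRE
t=9: input=5 -> V=0 FIRE
t=10: input=0 -> V=0
t=11: input=0 -> V=0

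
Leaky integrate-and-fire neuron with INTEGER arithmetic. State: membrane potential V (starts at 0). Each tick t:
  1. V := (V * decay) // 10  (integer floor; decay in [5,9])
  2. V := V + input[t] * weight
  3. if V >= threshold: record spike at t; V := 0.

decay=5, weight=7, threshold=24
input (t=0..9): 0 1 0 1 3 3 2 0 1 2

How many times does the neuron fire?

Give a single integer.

t=0: input=0 -> V=0
t=1: input=1 -> V=7
t=2: input=0 -> V=3
t=3: input=1 -> V=8
t=4: input=3 -> V=0 FIRE
t=5: input=3 -> V=21
t=6: input=2 -> V=0 FIRE
t=7: input=0 -> V=0
t=8: input=1 -> V=7
t=9: input=2 -> V=17

Answer: 2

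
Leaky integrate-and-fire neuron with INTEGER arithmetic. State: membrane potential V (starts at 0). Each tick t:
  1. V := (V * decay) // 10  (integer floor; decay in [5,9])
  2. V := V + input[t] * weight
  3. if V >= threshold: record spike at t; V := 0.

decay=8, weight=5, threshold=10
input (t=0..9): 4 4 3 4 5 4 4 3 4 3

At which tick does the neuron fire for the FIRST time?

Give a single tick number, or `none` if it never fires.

t=0: input=4 -> V=0 FIRE
t=1: input=4 -> V=0 FIRE
t=2: input=3 -> V=0 FIRE
t=3: input=4 -> V=0 FIRE
t=4: input=5 -> V=0 FIRE
t=5: input=4 -> V=0 FIRE
t=6: input=4 -> V=0 FIRE
t=7: input=3 -> V=0 FIRE
t=8: input=4 -> V=0 FIRE
t=9: input=3 -> V=0 FIRE

Answer: 0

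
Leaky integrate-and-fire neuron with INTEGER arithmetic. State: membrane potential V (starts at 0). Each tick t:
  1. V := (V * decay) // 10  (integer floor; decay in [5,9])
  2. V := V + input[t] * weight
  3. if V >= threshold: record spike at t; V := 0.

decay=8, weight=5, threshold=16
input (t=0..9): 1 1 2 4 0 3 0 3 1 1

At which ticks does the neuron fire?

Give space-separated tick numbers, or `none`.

Answer: 2 3 7

Derivation:
t=0: input=1 -> V=5
t=1: input=1 -> V=9
t=2: input=2 -> V=0 FIRE
t=3: input=4 -> V=0 FIRE
t=4: input=0 -> V=0
t=5: input=3 -> V=15
t=6: input=0 -> V=12
t=7: input=3 -> V=0 FIRE
t=8: input=1 -> V=5
t=9: input=1 -> V=9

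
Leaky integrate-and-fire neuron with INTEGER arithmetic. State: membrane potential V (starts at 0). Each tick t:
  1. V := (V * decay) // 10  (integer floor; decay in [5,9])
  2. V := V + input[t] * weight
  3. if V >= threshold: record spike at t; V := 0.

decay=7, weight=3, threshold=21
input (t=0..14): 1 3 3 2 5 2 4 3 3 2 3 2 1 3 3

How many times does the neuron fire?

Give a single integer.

t=0: input=1 -> V=3
t=1: input=3 -> V=11
t=2: input=3 -> V=16
t=3: input=2 -> V=17
t=4: input=5 -> V=0 FIRE
t=5: input=2 -> V=6
t=6: input=4 -> V=16
t=7: input=3 -> V=20
t=8: input=3 -> V=0 FIRE
t=9: input=2 -> V=6
t=10: input=3 -> V=13
t=11: input=2 -> V=15
t=12: input=1 -> V=13
t=13: input=3 -> V=18
t=14: input=3 -> V=0 FIRE

Answer: 3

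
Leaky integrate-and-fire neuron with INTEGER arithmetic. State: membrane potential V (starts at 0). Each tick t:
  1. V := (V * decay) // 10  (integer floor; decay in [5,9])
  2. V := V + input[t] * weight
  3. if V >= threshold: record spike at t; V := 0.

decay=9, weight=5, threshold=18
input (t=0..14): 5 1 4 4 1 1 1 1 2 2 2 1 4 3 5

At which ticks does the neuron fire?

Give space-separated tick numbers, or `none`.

t=0: input=5 -> V=0 FIRE
t=1: input=1 -> V=5
t=2: input=4 -> V=0 FIRE
t=3: input=4 -> V=0 FIRE
t=4: input=1 -> V=5
t=5: input=1 -> V=9
t=6: input=1 -> V=13
t=7: input=1 -> V=16
t=8: input=2 -> V=0 FIRE
t=9: input=2 -> V=10
t=10: input=2 -> V=0 FIRE
t=11: input=1 -> V=5
t=12: input=4 -> V=0 FIRE
t=13: input=3 -> V=15
t=14: input=5 -> V=0 FIRE

Answer: 0 2 3 8 10 12 14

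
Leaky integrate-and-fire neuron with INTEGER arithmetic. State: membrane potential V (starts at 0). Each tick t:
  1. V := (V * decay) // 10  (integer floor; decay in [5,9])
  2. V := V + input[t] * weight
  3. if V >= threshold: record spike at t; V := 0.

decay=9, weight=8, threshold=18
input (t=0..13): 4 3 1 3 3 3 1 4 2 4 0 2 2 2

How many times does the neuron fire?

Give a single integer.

Answer: 8

Derivation:
t=0: input=4 -> V=0 FIRE
t=1: input=3 -> V=0 FIRE
t=2: input=1 -> V=8
t=3: input=3 -> V=0 FIRE
t=4: input=3 -> V=0 FIRE
t=5: input=3 -> V=0 FIRE
t=6: input=1 -> V=8
t=7: input=4 -> V=0 FIRE
t=8: input=2 -> V=16
t=9: input=4 -> V=0 FIRE
t=10: input=0 -> V=0
t=11: input=2 -> V=16
t=12: input=2 -> V=0 FIRE
t=13: input=2 -> V=16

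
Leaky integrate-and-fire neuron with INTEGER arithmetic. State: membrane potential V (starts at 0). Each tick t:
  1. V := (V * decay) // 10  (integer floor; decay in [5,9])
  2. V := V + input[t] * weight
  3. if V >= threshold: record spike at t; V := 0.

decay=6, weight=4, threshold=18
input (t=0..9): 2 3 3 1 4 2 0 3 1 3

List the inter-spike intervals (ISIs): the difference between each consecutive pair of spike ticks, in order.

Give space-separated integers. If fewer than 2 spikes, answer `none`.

t=0: input=2 -> V=8
t=1: input=3 -> V=16
t=2: input=3 -> V=0 FIRE
t=3: input=1 -> V=4
t=4: input=4 -> V=0 FIRE
t=5: input=2 -> V=8
t=6: input=0 -> V=4
t=7: input=3 -> V=14
t=8: input=1 -> V=12
t=9: input=3 -> V=0 FIRE

Answer: 2 5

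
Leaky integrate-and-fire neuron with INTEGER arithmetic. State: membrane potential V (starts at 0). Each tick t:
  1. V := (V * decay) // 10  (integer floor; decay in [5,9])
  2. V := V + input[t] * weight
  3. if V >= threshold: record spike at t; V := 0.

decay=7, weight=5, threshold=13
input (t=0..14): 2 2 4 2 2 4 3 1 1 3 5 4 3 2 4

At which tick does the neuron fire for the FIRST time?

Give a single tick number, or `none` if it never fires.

Answer: 1

Derivation:
t=0: input=2 -> V=10
t=1: input=2 -> V=0 FIRE
t=2: input=4 -> V=0 FIRE
t=3: input=2 -> V=10
t=4: input=2 -> V=0 FIRE
t=5: input=4 -> V=0 FIRE
t=6: input=3 -> V=0 FIRE
t=7: input=1 -> V=5
t=8: input=1 -> V=8
t=9: input=3 -> V=0 FIRE
t=10: input=5 -> V=0 FIRE
t=11: input=4 -> V=0 FIRE
t=12: input=3 -> V=0 FIRE
t=13: input=2 -> V=10
t=14: input=4 -> V=0 FIRE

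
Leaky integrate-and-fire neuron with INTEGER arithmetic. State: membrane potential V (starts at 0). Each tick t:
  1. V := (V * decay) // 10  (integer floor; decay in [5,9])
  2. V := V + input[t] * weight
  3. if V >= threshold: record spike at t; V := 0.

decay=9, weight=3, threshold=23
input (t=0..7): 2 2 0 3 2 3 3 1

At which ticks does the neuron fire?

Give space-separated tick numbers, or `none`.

Answer: 5

Derivation:
t=0: input=2 -> V=6
t=1: input=2 -> V=11
t=2: input=0 -> V=9
t=3: input=3 -> V=17
t=4: input=2 -> V=21
t=5: input=3 -> V=0 FIRE
t=6: input=3 -> V=9
t=7: input=1 -> V=11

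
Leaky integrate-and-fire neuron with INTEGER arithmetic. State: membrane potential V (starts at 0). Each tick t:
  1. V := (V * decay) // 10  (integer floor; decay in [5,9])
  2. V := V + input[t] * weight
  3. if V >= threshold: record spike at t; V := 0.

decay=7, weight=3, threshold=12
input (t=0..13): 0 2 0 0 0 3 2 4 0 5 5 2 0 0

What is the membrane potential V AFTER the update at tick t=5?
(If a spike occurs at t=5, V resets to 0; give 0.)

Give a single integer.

Answer: 9

Derivation:
t=0: input=0 -> V=0
t=1: input=2 -> V=6
t=2: input=0 -> V=4
t=3: input=0 -> V=2
t=4: input=0 -> V=1
t=5: input=3 -> V=9
t=6: input=2 -> V=0 FIRE
t=7: input=4 -> V=0 FIRE
t=8: input=0 -> V=0
t=9: input=5 -> V=0 FIRE
t=10: input=5 -> V=0 FIRE
t=11: input=2 -> V=6
t=12: input=0 -> V=4
t=13: input=0 -> V=2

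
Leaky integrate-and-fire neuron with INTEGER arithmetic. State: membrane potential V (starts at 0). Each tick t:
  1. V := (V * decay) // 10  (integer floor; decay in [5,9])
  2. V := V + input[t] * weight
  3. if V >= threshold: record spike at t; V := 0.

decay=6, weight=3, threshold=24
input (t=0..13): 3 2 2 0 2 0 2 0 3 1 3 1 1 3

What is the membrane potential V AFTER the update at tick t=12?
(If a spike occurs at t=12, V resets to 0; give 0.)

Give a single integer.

t=0: input=3 -> V=9
t=1: input=2 -> V=11
t=2: input=2 -> V=12
t=3: input=0 -> V=7
t=4: input=2 -> V=10
t=5: input=0 -> V=6
t=6: input=2 -> V=9
t=7: input=0 -> V=5
t=8: input=3 -> V=12
t=9: input=1 -> V=10
t=10: input=3 -> V=15
t=11: input=1 -> V=12
t=12: input=1 -> V=10
t=13: input=3 -> V=15

Answer: 10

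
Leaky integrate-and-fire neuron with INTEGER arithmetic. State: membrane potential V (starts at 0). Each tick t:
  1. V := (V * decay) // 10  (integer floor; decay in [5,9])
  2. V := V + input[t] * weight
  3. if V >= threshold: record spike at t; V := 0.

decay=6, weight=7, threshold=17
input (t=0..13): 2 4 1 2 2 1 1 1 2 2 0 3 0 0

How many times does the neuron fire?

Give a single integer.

t=0: input=2 -> V=14
t=1: input=4 -> V=0 FIRE
t=2: input=1 -> V=7
t=3: input=2 -> V=0 FIRE
t=4: input=2 -> V=14
t=5: input=1 -> V=15
t=6: input=1 -> V=16
t=7: input=1 -> V=16
t=8: input=2 -> V=0 FIRE
t=9: input=2 -> V=14
t=10: input=0 -> V=8
t=11: input=3 -> V=0 FIRE
t=12: input=0 -> V=0
t=13: input=0 -> V=0

Answer: 4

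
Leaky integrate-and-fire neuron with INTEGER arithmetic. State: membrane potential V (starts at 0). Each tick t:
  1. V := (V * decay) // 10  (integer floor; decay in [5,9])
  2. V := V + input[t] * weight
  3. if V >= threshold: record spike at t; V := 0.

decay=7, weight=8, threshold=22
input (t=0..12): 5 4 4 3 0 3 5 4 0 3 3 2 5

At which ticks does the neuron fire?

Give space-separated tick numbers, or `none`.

Answer: 0 1 2 3 5 6 7 9 10 12

Derivation:
t=0: input=5 -> V=0 FIRE
t=1: input=4 -> V=0 FIRE
t=2: input=4 -> V=0 FIRE
t=3: input=3 -> V=0 FIRE
t=4: input=0 -> V=0
t=5: input=3 -> V=0 FIRE
t=6: input=5 -> V=0 FIRE
t=7: input=4 -> V=0 FIRE
t=8: input=0 -> V=0
t=9: input=3 -> V=0 FIRE
t=10: input=3 -> V=0 FIRE
t=11: input=2 -> V=16
t=12: input=5 -> V=0 FIRE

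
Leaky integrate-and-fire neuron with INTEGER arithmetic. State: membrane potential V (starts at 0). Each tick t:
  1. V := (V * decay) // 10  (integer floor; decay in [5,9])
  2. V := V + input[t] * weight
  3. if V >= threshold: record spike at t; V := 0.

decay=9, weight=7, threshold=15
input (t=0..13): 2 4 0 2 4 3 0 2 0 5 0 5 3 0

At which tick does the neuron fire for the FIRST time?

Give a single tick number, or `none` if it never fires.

t=0: input=2 -> V=14
t=1: input=4 -> V=0 FIRE
t=2: input=0 -> V=0
t=3: input=2 -> V=14
t=4: input=4 -> V=0 FIRE
t=5: input=3 -> V=0 FIRE
t=6: input=0 -> V=0
t=7: input=2 -> V=14
t=8: input=0 -> V=12
t=9: input=5 -> V=0 FIRE
t=10: input=0 -> V=0
t=11: input=5 -> V=0 FIRE
t=12: input=3 -> V=0 FIRE
t=13: input=0 -> V=0

Answer: 1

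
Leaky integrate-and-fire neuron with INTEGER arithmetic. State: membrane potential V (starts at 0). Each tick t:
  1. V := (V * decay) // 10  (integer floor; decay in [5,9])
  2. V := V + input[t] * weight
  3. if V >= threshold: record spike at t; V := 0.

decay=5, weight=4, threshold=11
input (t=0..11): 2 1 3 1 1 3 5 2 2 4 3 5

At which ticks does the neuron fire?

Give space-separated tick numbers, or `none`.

t=0: input=2 -> V=8
t=1: input=1 -> V=8
t=2: input=3 -> V=0 FIRE
t=3: input=1 -> V=4
t=4: input=1 -> V=6
t=5: input=3 -> V=0 FIRE
t=6: input=5 -> V=0 FIRE
t=7: input=2 -> V=8
t=8: input=2 -> V=0 FIRE
t=9: input=4 -> V=0 FIRE
t=10: input=3 -> V=0 FIRE
t=11: input=5 -> V=0 FIRE

Answer: 2 5 6 8 9 10 11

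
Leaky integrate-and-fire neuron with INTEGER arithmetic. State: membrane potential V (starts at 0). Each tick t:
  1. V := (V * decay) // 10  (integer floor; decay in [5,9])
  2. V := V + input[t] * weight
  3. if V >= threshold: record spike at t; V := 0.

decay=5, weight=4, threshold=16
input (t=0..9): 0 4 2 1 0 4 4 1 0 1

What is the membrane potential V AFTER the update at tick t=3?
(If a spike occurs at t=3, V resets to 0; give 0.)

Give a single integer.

t=0: input=0 -> V=0
t=1: input=4 -> V=0 FIRE
t=2: input=2 -> V=8
t=3: input=1 -> V=8
t=4: input=0 -> V=4
t=5: input=4 -> V=0 FIRE
t=6: input=4 -> V=0 FIRE
t=7: input=1 -> V=4
t=8: input=0 -> V=2
t=9: input=1 -> V=5

Answer: 8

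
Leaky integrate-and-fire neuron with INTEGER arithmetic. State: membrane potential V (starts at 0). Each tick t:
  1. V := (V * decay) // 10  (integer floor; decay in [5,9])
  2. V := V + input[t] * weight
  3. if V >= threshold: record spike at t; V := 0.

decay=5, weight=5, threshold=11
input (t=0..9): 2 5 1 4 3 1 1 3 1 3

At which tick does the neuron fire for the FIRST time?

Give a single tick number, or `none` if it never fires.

t=0: input=2 -> V=10
t=1: input=5 -> V=0 FIRE
t=2: input=1 -> V=5
t=3: input=4 -> V=0 FIRE
t=4: input=3 -> V=0 FIRE
t=5: input=1 -> V=5
t=6: input=1 -> V=7
t=7: input=3 -> V=0 FIRE
t=8: input=1 -> V=5
t=9: input=3 -> V=0 FIRE

Answer: 1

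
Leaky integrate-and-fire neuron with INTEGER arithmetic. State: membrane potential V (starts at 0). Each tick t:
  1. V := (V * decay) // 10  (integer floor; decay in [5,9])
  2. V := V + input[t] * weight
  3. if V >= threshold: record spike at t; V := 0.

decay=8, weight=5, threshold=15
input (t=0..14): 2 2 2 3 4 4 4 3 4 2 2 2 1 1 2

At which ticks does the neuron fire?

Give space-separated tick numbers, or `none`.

t=0: input=2 -> V=10
t=1: input=2 -> V=0 FIRE
t=2: input=2 -> V=10
t=3: input=3 -> V=0 FIRE
t=4: input=4 -> V=0 FIRE
t=5: input=4 -> V=0 FIRE
t=6: input=4 -> V=0 FIRE
t=7: input=3 -> V=0 FIRE
t=8: input=4 -> V=0 FIRE
t=9: input=2 -> V=10
t=10: input=2 -> V=0 FIRE
t=11: input=2 -> V=10
t=12: input=1 -> V=13
t=13: input=1 -> V=0 FIRE
t=14: input=2 -> V=10

Answer: 1 3 4 5 6 7 8 10 13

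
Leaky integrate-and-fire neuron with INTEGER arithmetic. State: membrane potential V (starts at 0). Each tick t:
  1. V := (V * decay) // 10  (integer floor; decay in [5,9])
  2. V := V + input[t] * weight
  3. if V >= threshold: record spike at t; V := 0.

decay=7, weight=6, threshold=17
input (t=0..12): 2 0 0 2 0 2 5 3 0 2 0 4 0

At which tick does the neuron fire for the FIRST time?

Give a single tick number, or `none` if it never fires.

Answer: 5

Derivation:
t=0: input=2 -> V=12
t=1: input=0 -> V=8
t=2: input=0 -> V=5
t=3: input=2 -> V=15
t=4: input=0 -> V=10
t=5: input=2 -> V=0 FIRE
t=6: input=5 -> V=0 FIRE
t=7: input=3 -> V=0 FIRE
t=8: input=0 -> V=0
t=9: input=2 -> V=12
t=10: input=0 -> V=8
t=11: input=4 -> V=0 FIRE
t=12: input=0 -> V=0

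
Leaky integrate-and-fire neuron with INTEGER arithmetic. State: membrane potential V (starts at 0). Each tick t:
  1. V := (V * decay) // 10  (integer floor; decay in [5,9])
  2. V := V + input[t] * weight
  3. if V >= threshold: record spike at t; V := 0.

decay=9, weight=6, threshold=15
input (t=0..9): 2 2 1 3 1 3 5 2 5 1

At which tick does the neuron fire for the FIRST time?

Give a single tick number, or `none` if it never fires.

t=0: input=2 -> V=12
t=1: input=2 -> V=0 FIRE
t=2: input=1 -> V=6
t=3: input=3 -> V=0 FIRE
t=4: input=1 -> V=6
t=5: input=3 -> V=0 FIRE
t=6: input=5 -> V=0 FIRE
t=7: input=2 -> V=12
t=8: input=5 -> V=0 FIRE
t=9: input=1 -> V=6

Answer: 1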